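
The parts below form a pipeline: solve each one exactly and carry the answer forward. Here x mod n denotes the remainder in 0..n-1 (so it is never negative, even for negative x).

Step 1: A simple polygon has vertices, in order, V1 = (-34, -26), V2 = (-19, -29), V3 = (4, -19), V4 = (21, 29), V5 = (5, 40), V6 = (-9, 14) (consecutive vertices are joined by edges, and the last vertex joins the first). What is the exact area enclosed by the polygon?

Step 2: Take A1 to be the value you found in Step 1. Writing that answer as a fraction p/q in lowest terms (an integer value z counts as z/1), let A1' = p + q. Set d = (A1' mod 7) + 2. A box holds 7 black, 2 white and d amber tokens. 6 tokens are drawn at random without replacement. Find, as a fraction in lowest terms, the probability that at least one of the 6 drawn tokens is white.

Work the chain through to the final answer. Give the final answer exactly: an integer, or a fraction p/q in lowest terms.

9/13

Step 1: cross terms: (-34*-29 - -19*-26)=492, (-19*-19 - 4*-29)=477, (4*29 - 21*-19)=515, (21*40 - 5*29)=695, (5*14 - -9*40)=430, (-9*-26 - -34*14)=710; twice the area = |3319| = 3319; area = 3319/2; answer 3319/2
Step 2: A1 = 3319/2; threaded value p + q = 3321; d = 5; total draws C(14,6) = 3003; complement C(12,6) = 924; favorable 3003 - 924 = 2079; P = 9/13; answer 9/13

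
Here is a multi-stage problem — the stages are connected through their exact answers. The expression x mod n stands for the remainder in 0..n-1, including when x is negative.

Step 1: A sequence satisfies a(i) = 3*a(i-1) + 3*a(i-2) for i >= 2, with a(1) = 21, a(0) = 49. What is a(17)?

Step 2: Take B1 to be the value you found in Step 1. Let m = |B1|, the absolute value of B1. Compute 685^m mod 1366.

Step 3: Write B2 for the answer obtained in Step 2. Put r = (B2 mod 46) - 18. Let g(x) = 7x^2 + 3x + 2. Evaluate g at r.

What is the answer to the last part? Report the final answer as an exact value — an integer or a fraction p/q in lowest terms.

324

Step 1: a(2) = 3*(21) + 3*(49) = 210; iterating: a(2)=210, a(3)=693, a(4)=2709, a(5)=10206, a(6)=38745, a(7)=146853, a(8)=556794, a(9)=2110941, a(10)=8003205, a(11)=30342438, a(12)=115036929, a(13)=436138101, a(14)=1653525090, a(15)=6268989573, a(16)=23767543989, a(17)=90109600686; answer 90109600686
Step 2: B1 = 90109600686; m = 90109600686; squarings mod 1366: 685^1=685, 685^2=687, 685^4=699, 685^8=939, 685^16=651, 685^32=341, 685^64=171, 685^128=555, 685^256=675, 685^512=747, 685^1024=681, 685^2048=687, 685^4096=699, 685^8192=939, 685^16384=651, 685^32768=341, 685^65536=171, 685^131072=555, 685^262144=675, 685^524288=747, 685^1048576=681, 685^2097152=687, 685^4194304=699, 685^8388608=939, 685^16777216=651, 685^33554432=341, 685^67108864=171, 685^134217728=555, 685^268435456=675, 685^536870912=747, 685^1073741824=681, 685^2147483648=687, 685^4294967296=699, 685^8589934592=939, 685^17179869184=651, 685^34359738368=341, 685^68719476736=171; 685^90109600686 = 685^2 * 685^4 * 685^8 * 685^32 * 685^128 * 685^256 * 685^512 * 685^8192 * 685^16384 * 685^65536 * 685^131072 * 685^1048576 * 685^2097152 * 685^4194304 * 685^8388608 * 685^33554432 * 685^134217728 * 685^268435456 * 685^536870912 * 685^1073741824 * 685^2147483648 * 685^17179869184 * 685^68719476736 = 747 (mod 1366); answer 747
Step 3: B2 = 747; r = -7; 7*(-7)^2 + 3*(-7)^1 + 2 = (343) + (-21) + (2) = 324; answer 324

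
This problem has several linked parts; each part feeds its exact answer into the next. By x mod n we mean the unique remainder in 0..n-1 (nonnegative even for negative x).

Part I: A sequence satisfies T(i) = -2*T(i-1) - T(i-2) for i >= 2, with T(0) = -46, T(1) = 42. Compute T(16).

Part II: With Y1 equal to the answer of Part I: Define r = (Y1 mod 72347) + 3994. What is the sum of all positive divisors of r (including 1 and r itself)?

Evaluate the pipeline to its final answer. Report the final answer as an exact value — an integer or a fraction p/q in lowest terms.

7560

Part I: T(2) = -2*(42) - 1*(-46) = -38; iterating: T(2)=-38, T(3)=34, T(4)=-30, T(5)=26, T(6)=-22, T(7)=18, T(8)=-14, T(9)=10, T(10)=-6, T(11)=2, T(12)=2, T(13)=-6, T(14)=10, T(15)=-14, T(16)=18; answer 18
Part II: Y1 = 18; r = 4012; 4012 = 2^2 * 17 * 59; sigma = (1 + 2 + 4) * (1 + 17) * (1 + 59) = 7 * 18 * 60 = 7560; answer 7560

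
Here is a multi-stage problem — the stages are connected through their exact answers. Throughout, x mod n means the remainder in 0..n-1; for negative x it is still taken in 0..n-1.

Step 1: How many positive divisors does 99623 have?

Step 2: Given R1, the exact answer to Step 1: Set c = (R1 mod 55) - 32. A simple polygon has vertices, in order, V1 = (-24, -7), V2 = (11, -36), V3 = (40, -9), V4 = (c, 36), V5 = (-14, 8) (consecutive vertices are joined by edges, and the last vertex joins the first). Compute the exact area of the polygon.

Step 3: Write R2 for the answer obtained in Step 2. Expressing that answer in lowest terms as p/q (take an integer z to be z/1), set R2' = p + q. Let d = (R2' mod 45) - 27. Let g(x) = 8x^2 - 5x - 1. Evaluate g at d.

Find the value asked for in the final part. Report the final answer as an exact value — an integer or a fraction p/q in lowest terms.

86

Step 1: 99623 is prime, so its only divisors are 1 and 99623; count = 2; answer 2
Step 2: R1 = 2; c = -30; cross terms: (-24*-36 - 11*-7)=941, (11*-9 - 40*-36)=1341, (40*36 - -30*-9)=1170, (-30*8 - -14*36)=264, (-14*-7 - -24*8)=290; twice the area = |4006| = 4006; area = 2003; answer 2003
Step 3: R2 = 2003; threaded value p + q = 2004; d = -3; 8*(-3)^2 - 5*(-3)^1 - 1 = (72) + (15) + (-1) = 86; answer 86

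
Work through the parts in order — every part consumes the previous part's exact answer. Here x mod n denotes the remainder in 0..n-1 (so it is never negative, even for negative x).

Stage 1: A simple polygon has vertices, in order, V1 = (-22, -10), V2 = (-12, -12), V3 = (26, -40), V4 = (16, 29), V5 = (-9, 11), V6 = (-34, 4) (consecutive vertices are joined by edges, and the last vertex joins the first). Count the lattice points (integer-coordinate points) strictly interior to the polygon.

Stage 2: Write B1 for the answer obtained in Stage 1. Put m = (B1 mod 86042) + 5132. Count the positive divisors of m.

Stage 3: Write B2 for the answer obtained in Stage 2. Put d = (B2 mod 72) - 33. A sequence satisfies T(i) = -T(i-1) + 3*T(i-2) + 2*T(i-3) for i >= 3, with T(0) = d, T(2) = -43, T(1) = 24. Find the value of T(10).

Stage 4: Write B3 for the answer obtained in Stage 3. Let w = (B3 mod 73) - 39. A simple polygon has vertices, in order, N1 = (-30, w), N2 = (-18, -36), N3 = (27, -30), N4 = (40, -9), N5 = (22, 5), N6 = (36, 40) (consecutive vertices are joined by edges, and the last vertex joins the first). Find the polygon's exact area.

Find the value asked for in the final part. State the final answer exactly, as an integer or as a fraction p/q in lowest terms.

Stage 1: cross terms: (-22*-12 - -12*-10)=144, (-12*-40 - 26*-12)=792, (26*29 - 16*-40)=1394, (16*11 - -9*29)=437, (-9*4 - -34*11)=338, (-34*-10 - -22*4)=428; twice the area = |3533| = 3533; area = 3533/2; boundary points = 2 + 2 + 1 + 1 + 1 + 2 = 9; strictly interior points = area - boundary/2 + 1 = 1763; answer 1763
Stage 2: B1 = 1763; m = 6895; 6895 = 5 * 7 * 197; number of divisors = (1+1) * (1+1) * (1+1) = 8; answer 8
Stage 3: B2 = 8; d = -25; T(3) = -1*(-43) + 3*(24) + 2*(-25) = 65; iterating: T(3)=65, T(4)=-146, T(5)=255, T(6)=-563, T(7)=1036, T(8)=-2215, T(9)=4197, T(10)=-8770; answer -8770
Stage 4: B3 = -8770; w = 24; cross terms: (-30*-36 - -18*24)=1512, (-18*-30 - 27*-36)=1512, (27*-9 - 40*-30)=957, (40*5 - 22*-9)=398, (22*40 - 36*5)=700, (36*24 - -30*40)=2064; twice the area = |7143| = 7143; area = 7143/2; answer 7143/2

7143/2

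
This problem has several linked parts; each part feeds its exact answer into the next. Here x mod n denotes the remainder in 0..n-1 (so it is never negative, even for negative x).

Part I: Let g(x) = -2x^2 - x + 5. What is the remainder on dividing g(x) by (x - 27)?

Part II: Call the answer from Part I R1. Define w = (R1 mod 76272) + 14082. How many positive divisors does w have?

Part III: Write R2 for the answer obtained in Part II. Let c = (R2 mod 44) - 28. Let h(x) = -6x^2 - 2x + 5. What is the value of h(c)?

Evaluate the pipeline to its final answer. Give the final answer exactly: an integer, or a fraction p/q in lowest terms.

Part I: remainder = value at the root: -2*(27)^2 - 1*(27)^1 + 5 = (-1458) + (-27) + (5) = -1480; answer -1480
Part II: R1 = -1480; w = 88874; 88874 = 2 * 37 * 1201; number of divisors = (1+1) * (1+1) * (1+1) = 8; answer 8
Part III: R2 = 8; c = -20; -6*(-20)^2 - 2*(-20)^1 + 5 = (-2400) + (40) + (5) = -2355; answer -2355

-2355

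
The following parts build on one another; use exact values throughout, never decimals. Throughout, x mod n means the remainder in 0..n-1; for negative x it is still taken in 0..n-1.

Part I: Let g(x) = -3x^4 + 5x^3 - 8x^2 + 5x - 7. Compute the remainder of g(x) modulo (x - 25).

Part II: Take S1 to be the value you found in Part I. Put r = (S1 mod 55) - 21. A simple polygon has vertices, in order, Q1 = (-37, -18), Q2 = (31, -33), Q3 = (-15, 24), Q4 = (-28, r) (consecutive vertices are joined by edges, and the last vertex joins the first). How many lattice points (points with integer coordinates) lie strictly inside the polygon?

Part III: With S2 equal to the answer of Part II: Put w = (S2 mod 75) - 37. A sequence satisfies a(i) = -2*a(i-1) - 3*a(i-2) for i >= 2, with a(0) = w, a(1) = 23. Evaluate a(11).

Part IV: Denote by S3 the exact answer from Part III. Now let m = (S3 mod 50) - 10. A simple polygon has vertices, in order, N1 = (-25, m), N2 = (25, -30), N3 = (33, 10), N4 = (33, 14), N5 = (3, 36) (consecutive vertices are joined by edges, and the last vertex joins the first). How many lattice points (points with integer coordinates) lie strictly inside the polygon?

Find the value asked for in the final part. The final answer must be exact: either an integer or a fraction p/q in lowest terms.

1755

Part I: remainder = value at the root: -3*(25)^4 + 5*(25)^3 - 8*(25)^2 + 5*(25)^1 - 7 = (-1171875) + (78125) + (-5000) + (125) + (-7) = -1098632; answer -1098632
Part II: S1 = -1098632; r = 27; cross terms: (-37*-33 - 31*-18)=1779, (31*24 - -15*-33)=249, (-15*27 - -28*24)=267, (-28*-18 - -37*27)=1503; twice the area = |3798| = 3798; area = 1899; boundary points = 1 + 1 + 1 + 9 = 12; strictly interior points = area - boundary/2 + 1 = 1894; answer 1894
Part III: S2 = 1894; w = -18; a(2) = -2*(23) - 3*(-18) = 8; iterating: a(2)=8, a(3)=-85, a(4)=146, a(5)=-37, a(6)=-364, a(7)=839, a(8)=-586, a(9)=-1345, a(10)=4448, a(11)=-4861; answer -4861
Part IV: S3 = -4861; m = 29; cross terms: (-25*-30 - 25*29)=25, (25*10 - 33*-30)=1240, (33*14 - 33*10)=132, (33*36 - 3*14)=1146, (3*29 - -25*36)=987; twice the area = |3530| = 3530; area = 1765; boundary points = 1 + 8 + 4 + 2 + 7 = 22; strictly interior points = area - boundary/2 + 1 = 1755; answer 1755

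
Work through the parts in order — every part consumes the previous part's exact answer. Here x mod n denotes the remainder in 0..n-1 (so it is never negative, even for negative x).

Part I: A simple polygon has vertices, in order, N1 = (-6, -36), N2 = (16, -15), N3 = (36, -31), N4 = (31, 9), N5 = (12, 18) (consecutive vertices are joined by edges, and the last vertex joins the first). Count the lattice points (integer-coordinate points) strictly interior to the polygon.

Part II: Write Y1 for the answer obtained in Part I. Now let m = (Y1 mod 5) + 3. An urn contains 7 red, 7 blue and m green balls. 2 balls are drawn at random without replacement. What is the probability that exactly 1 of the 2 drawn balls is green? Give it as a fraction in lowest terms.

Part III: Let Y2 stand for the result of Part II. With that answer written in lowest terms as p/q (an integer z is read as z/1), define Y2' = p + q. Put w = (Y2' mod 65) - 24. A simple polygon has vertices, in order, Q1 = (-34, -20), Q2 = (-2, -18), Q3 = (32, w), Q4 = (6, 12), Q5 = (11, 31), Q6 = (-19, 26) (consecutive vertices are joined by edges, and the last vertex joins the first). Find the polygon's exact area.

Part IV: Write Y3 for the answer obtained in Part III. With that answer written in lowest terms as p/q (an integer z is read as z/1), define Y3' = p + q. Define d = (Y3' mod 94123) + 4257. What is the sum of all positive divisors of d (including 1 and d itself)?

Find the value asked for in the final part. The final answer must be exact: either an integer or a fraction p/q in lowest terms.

15810

Part I: cross terms: (-6*-15 - 16*-36)=666, (16*-31 - 36*-15)=44, (36*9 - 31*-31)=1285, (31*18 - 12*9)=450, (12*-36 - -6*18)=-324; twice the area = |2121| = 2121; area = 2121/2; boundary points = 1 + 4 + 5 + 1 + 18 = 29; strictly interior points = area - boundary/2 + 1 = 1047; answer 1047
Part II: Y1 = 1047; m = 5; total draws C(19,2) = 171; favorable C(5,1)*C(14,1) = 70; P = 70/171; answer 70/171
Part III: Y2 = 70/171; threaded value p + q = 241; w = 22; cross terms: (-34*-18 - -2*-20)=572, (-2*22 - 32*-18)=532, (32*12 - 6*22)=252, (6*31 - 11*12)=54, (11*26 - -19*31)=875, (-19*-20 - -34*26)=1264; twice the area = |3549| = 3549; area = 3549/2; answer 3549/2
Part IV: Y3 = 3549/2; threaded value p + q = 3551; d = 7808; 7808 = 2^7 * 61; sigma = (1 + 2 + 4 + 8 + 16 + 32 + 64 + 128) * (1 + 61) = 255 * 62 = 15810; answer 15810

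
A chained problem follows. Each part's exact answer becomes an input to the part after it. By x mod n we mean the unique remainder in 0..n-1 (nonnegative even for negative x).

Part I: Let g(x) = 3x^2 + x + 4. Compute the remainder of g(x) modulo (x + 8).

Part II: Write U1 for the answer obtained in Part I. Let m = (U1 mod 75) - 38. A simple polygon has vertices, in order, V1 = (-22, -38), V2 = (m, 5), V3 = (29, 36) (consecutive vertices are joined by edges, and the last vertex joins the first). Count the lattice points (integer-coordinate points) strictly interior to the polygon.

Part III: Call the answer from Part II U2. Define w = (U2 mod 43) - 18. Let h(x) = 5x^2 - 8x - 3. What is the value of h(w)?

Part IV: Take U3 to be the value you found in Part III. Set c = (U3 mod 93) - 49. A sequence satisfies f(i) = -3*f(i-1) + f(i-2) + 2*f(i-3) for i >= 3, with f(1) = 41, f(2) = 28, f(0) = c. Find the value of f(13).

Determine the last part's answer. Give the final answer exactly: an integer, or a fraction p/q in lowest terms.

-8729375

Part I: remainder = value at the root: 3*(-8)^2 + 1*(-8)^1 + 4 = (192) + (-8) + (4) = 188; answer 188
Part II: U1 = 188; m = 0; cross terms: (-22*5 - 0*-38)=-110, (0*36 - 29*5)=-145, (29*-38 - -22*36)=-310; twice the area = |-565| = 565; area = 565/2; boundary points = 1 + 1 + 1 = 3; strictly interior points = area - boundary/2 + 1 = 282; answer 282
Part III: U2 = 282; w = 6; 5*(6)^2 - 8*(6)^1 - 3 = (180) + (-48) + (-3) = 129; answer 129
Part IV: U3 = 129; c = -13; f(3) = -3*(28) + 1*(41) + 2*(-13) = -69; iterating: f(3)=-69, f(4)=317, f(5)=-964, f(6)=3071, f(7)=-9543, f(8)=29772, f(9)=-92717, f(10)=288837, f(11)=-899684, f(12)=2802455, f(13)=-8729375; answer -8729375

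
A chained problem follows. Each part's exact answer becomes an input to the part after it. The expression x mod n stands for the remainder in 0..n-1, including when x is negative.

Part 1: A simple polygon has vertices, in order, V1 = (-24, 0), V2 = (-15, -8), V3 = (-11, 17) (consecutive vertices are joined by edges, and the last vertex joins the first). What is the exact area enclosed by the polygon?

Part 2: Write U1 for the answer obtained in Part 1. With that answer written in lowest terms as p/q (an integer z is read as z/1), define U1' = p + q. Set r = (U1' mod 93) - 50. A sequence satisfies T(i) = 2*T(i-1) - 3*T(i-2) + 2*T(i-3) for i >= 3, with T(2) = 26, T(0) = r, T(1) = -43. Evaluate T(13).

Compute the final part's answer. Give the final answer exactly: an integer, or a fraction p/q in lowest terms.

3263

Part 1: cross terms: (-24*-8 - -15*0)=192, (-15*17 - -11*-8)=-343, (-11*0 - -24*17)=408; twice the area = |257| = 257; area = 257/2; answer 257/2
Part 2: U1 = 257/2; threaded value p + q = 259; r = 23; T(3) = 2*(26) - 3*(-43) + 2*(23) = 227; iterating: T(3)=227, T(4)=290, T(5)=-49, T(6)=-514, T(7)=-301, T(8)=842, T(9)=1559, T(10)=-10, T(11)=-3013, T(12)=-2878, T(13)=3263; answer 3263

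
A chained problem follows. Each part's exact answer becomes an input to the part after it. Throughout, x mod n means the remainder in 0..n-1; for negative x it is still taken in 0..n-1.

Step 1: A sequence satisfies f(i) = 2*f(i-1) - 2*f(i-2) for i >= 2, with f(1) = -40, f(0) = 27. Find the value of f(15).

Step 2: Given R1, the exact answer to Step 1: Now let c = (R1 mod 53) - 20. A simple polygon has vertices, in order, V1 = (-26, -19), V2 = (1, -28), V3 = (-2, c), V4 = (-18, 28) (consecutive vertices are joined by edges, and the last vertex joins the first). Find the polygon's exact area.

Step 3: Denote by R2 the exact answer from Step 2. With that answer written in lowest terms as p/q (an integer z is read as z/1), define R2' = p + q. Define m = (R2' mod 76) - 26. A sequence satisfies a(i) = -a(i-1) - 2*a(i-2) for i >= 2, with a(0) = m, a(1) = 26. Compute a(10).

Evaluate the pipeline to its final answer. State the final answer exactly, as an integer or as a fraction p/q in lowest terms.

Step 1: f(2) = 2*(-40) - 2*(27) = -134; iterating: f(2)=-134, f(3)=-188, f(4)=-108, f(5)=160, f(6)=536, f(7)=752, f(8)=432, f(9)=-640, f(10)=-2144, f(11)=-3008, f(12)=-1728, f(13)=2560, f(14)=8576, f(15)=12032; answer 12032
Step 2: R1 = 12032; c = -19; cross terms: (-26*-28 - 1*-19)=747, (1*-19 - -2*-28)=-75, (-2*28 - -18*-19)=-398, (-18*-19 - -26*28)=1070; twice the area = |1344| = 1344; area = 672; answer 672
Step 3: R2 = 672; threaded value p + q = 673; m = 39; a(2) = -1*(26) - 2*(39) = -104; iterating: a(2)=-104, a(3)=52, a(4)=156, a(5)=-260, a(6)=-52, a(7)=572, a(8)=-468, a(9)=-676, a(10)=1612; answer 1612

1612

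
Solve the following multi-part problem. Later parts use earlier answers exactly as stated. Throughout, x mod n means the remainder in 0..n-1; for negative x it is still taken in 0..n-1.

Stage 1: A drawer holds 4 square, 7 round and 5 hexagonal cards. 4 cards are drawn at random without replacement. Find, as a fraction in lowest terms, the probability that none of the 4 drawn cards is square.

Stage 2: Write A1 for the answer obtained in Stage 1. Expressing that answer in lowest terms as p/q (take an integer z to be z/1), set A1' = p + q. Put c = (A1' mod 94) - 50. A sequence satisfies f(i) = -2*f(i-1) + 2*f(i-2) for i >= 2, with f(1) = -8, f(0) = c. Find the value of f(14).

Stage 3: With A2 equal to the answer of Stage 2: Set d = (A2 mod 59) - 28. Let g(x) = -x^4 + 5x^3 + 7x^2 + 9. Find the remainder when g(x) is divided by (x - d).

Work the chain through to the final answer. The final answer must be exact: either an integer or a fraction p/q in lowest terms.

Stage 1: total draws C(16,4) = 1820; favorable C(12,4) = 495; P = 99/364; answer 99/364
Stage 2: A1 = 99/364; threaded value p + q = 463; c = 37; f(2) = -2*(-8) + 2*(37) = 90; iterating: f(2)=90, f(3)=-196, f(4)=572, f(5)=-1536, f(6)=4216, f(7)=-11504, f(8)=31440, f(9)=-85888, f(10)=234656, f(11)=-641088, f(12)=1751488, f(13)=-4785152, f(14)=13073280; answer 13073280
Stage 3: A2 = 13073280; d = -27; remainder = value at the root: -1*(-27)^4 + 5*(-27)^3 + 7*(-27)^2 + 9 = (-531441) + (-98415) + (5103) + (9) = -624744; answer -624744

-624744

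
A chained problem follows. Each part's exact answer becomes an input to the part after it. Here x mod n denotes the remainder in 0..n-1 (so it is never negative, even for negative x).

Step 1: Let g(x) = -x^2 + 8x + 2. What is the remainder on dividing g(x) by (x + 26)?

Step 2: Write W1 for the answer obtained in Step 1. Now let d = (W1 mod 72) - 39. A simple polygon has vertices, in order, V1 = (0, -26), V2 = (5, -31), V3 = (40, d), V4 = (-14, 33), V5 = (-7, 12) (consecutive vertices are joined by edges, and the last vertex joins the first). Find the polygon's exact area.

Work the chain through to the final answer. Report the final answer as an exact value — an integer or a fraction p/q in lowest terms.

Step 1: remainder = value at the root: -1*(-26)^2 + 8*(-26)^1 + 2 = (-676) + (-208) + (2) = -882; answer -882
Step 2: W1 = -882; d = 15; cross terms: (0*-31 - 5*-26)=130, (5*15 - 40*-31)=1315, (40*33 - -14*15)=1530, (-14*12 - -7*33)=63, (-7*-26 - 0*12)=182; twice the area = |3220| = 3220; area = 1610; answer 1610

1610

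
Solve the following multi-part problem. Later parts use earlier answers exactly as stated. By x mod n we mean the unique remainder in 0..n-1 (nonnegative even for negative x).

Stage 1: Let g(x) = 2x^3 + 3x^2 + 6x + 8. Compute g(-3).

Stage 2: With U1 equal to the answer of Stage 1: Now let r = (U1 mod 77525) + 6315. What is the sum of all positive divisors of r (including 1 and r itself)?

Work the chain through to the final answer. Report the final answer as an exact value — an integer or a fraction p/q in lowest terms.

84448

Stage 1: 2*(-3)^3 + 3*(-3)^2 + 6*(-3)^1 + 8 = (-54) + (27) + (-18) + (8) = -37; answer -37
Stage 2: U1 = -37; r = 83803; 83803 = 181 * 463; sigma = (1 + 181) * (1 + 463) = 182 * 464 = 84448; answer 84448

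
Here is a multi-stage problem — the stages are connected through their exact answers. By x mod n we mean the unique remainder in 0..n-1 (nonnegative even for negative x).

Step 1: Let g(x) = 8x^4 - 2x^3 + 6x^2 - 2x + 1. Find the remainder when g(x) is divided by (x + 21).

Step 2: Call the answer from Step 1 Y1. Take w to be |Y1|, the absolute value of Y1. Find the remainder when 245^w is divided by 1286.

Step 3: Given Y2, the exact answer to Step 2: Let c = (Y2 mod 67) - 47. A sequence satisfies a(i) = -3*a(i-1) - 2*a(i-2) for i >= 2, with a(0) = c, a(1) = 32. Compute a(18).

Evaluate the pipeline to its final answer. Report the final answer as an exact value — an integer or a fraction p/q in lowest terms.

Step 1: remainder = value at the root: 8*(-21)^4 - 2*(-21)^3 + 6*(-21)^2 - 2*(-21)^1 + 1 = (1555848) + (18522) + (2646) + (42) + (1) = 1577059; answer 1577059
Step 2: Y1 = 1577059; w = 1577059; squarings mod 1286: 245^1=245, 245^2=869, 245^4=279, 245^8=681, 245^16=801, 245^32=1173, 245^64=1195, 245^128=565, 245^256=297, 245^512=761, 245^1024=421, 245^2048=1059, 245^4096=89, 245^8192=205, 245^16384=873, 245^32768=817, 245^65536=55, 245^131072=453, 245^262144=735, 245^524288=105, 245^1048576=737; 245^1577059 = 245^1 * 245^2 * 245^32 * 245^64 * 245^4096 * 245^524288 * 245^1048576 = 959 (mod 1286); answer 959
Step 3: Y2 = 959; c = -26; a(2) = -3*(32) - 2*(-26) = -44; iterating: a(2)=-44, a(3)=68, a(4)=-116, a(5)=212, a(6)=-404, a(7)=788, a(8)=-1556, a(9)=3092, a(10)=-6164, a(11)=12308, a(12)=-24596, a(13)=49172, a(14)=-98324, a(15)=196628, a(16)=-393236, a(17)=786452, a(18)=-1572884; answer -1572884

-1572884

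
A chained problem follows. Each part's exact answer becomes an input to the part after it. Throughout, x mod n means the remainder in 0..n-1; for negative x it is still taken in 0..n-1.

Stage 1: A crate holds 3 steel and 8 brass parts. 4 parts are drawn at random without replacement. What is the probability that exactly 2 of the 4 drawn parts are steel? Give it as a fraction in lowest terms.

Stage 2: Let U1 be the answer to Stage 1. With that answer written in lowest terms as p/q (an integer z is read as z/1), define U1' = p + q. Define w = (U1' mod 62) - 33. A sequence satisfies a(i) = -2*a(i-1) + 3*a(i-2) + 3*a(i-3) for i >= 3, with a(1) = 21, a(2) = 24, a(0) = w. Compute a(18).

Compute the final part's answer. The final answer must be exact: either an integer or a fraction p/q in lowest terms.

274738509

Stage 1: total draws C(11,4) = 330; favorable C(3,2)*C(8,2) = 84; P = 14/55; answer 14/55
Stage 2: U1 = 14/55; threaded value p + q = 69; w = -26; a(3) = -2*(24) + 3*(21) + 3*(-26) = -63; iterating: a(3)=-63, a(4)=261, a(5)=-639, a(6)=1872, a(7)=-4878, a(8)=13455, a(9)=-35928, a(10)=97587, a(11)=-262593, a(12)=710163, a(13)=-1915344, a(14)=5173398, a(15)=-13962339, a(16)=37698840, a(17)=-101764503, a(18)=274738509; answer 274738509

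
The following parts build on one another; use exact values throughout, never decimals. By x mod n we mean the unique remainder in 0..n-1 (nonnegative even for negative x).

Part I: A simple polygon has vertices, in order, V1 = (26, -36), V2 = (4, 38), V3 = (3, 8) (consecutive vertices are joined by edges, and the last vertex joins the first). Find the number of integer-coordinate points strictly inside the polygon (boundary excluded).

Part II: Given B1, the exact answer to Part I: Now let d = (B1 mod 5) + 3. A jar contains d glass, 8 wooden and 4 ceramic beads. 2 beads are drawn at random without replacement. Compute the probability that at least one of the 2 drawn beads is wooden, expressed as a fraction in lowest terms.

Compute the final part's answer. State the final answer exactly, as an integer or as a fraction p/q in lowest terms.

23/30

Part I: cross terms: (26*38 - 4*-36)=1132, (4*8 - 3*38)=-82, (3*-36 - 26*8)=-316; twice the area = |734| = 734; area = 367; boundary points = 2 + 1 + 1 = 4; strictly interior points = area - boundary/2 + 1 = 366; answer 366
Part II: B1 = 366; d = 4; total draws C(16,2) = 120; complement C(8,2) = 28; favorable 120 - 28 = 92; P = 23/30; answer 23/30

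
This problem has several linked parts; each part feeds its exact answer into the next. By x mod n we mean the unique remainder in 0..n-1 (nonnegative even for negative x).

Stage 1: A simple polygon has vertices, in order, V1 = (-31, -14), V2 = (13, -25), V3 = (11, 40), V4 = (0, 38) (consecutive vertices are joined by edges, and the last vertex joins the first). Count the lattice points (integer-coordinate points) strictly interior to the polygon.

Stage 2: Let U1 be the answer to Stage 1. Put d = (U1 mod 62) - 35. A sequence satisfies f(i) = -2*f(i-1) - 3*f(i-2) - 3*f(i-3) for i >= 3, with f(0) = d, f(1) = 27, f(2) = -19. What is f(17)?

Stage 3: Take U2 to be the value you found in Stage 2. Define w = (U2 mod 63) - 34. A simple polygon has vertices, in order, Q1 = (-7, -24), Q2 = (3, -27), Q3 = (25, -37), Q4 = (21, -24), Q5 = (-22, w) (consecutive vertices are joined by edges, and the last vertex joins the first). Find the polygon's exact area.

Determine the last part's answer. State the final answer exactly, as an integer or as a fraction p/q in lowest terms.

Stage 1: cross terms: (-31*-25 - 13*-14)=957, (13*40 - 11*-25)=795, (11*38 - 0*40)=418, (0*-14 - -31*38)=1178; twice the area = |3348| = 3348; area = 1674; boundary points = 11 + 1 + 1 + 1 = 14; strictly interior points = area - boundary/2 + 1 = 1668; answer 1668
Stage 2: U1 = 1668; d = 21; f(3) = -2*(-19) - 3*(27) - 3*(21) = -106; iterating: f(3)=-106, f(4)=188, f(5)=-1, f(6)=-244, f(7)=-73, f(8)=881, f(9)=-811, f(10)=-802, f(11)=1394, f(12)=2051, f(13)=-5878, f(14)=1421, f(15)=8639, f(16)=-3907, f(17)=-22366; answer -22366
Stage 3: U2 = -22366; w = 28; cross terms: (-7*-27 - 3*-24)=261, (3*-37 - 25*-27)=564, (25*-24 - 21*-37)=177, (21*28 - -22*-24)=60, (-22*-24 - -7*28)=724; twice the area = |1786| = 1786; area = 893; answer 893

893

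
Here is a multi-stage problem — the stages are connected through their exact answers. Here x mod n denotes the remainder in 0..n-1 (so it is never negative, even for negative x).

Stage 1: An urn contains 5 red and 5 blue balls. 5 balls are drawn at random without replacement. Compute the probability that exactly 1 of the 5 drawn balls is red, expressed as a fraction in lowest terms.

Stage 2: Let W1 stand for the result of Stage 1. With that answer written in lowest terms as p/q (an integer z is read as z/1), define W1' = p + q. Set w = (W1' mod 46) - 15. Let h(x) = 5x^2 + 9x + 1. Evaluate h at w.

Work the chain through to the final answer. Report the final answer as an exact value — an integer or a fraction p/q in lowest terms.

Stage 1: total draws C(10,5) = 252; favorable C(5,1)*C(5,4) = 25; P = 25/252; answer 25/252
Stage 2: W1 = 25/252; threaded value p + q = 277; w = -14; 5*(-14)^2 + 9*(-14)^1 + 1 = (980) + (-126) + (1) = 855; answer 855

855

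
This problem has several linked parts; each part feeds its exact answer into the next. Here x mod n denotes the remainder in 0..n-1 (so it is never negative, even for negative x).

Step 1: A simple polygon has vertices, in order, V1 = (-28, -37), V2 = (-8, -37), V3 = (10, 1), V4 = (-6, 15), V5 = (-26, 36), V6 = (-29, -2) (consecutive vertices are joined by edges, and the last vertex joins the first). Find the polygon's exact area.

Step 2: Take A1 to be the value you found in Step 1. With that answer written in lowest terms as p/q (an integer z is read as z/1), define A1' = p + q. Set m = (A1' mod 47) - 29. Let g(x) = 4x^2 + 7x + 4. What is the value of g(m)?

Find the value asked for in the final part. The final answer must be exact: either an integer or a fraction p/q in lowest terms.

151

Step 1: cross terms: (-28*-37 - -8*-37)=740, (-8*1 - 10*-37)=362, (10*15 - -6*1)=156, (-6*36 - -26*15)=174, (-26*-2 - -29*36)=1096, (-29*-37 - -28*-2)=1017; twice the area = |3545| = 3545; area = 3545/2; answer 3545/2
Step 2: A1 = 3545/2; threaded value p + q = 3547; m = -7; 4*(-7)^2 + 7*(-7)^1 + 4 = (196) + (-49) + (4) = 151; answer 151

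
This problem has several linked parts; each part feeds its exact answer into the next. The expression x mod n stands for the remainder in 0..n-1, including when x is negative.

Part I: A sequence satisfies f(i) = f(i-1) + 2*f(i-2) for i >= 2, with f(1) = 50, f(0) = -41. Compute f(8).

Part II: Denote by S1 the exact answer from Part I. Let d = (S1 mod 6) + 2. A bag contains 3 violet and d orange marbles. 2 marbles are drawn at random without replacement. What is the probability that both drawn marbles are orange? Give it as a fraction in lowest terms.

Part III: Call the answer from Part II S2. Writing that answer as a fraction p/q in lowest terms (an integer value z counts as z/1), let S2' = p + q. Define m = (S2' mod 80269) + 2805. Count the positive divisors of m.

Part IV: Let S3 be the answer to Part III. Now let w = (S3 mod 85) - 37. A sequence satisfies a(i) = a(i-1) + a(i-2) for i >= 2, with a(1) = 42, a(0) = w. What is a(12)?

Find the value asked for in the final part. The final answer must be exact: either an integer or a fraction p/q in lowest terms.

Part I: f(2) = 1*(50) + 2*(-41) = -32; iterating: f(2)=-32, f(3)=68, f(4)=4, f(5)=140, f(6)=148, f(7)=428, f(8)=724; answer 724
Part II: S1 = 724; d = 6; total draws C(9,2) = 36; favorable C(6,2) = 15; P = 5/12; answer 5/12
Part III: S2 = 5/12; threaded value p + q = 17; m = 2822; 2822 = 2 * 17 * 83; number of divisors = (1+1) * (1+1) * (1+1) = 8; answer 8
Part IV: S3 = 8; w = -29; a(2) = 1*(42) + 1*(-29) = 13; iterating: a(2)=13, a(3)=55, a(4)=68, a(5)=123, a(6)=191, a(7)=314, a(8)=505, a(9)=819, a(10)=1324, a(11)=2143, a(12)=3467; answer 3467

3467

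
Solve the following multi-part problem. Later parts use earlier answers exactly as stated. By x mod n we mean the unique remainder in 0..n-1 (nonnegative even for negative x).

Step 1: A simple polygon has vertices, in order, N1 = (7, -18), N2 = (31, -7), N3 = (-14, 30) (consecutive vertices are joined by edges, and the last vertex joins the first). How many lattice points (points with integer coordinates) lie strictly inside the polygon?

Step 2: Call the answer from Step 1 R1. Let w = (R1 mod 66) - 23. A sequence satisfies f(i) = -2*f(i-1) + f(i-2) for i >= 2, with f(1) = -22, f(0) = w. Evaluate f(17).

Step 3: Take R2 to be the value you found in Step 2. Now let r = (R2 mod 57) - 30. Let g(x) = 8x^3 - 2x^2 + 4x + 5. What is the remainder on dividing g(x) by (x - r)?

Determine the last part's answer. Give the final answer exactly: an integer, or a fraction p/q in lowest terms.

-555

Step 1: cross terms: (7*-7 - 31*-18)=509, (31*30 - -14*-7)=832, (-14*-18 - 7*30)=42; twice the area = |1383| = 1383; area = 1383/2; boundary points = 1 + 1 + 3 = 5; strictly interior points = area - boundary/2 + 1 = 690; answer 690
Step 2: R1 = 690; w = 7; f(2) = -2*(-22) + 1*(7) = 51; iterating: f(2)=51, f(3)=-124, f(4)=299, f(5)=-722, f(6)=1743, f(7)=-4208, f(8)=10159, f(9)=-24526, f(10)=59211, f(11)=-142948, f(12)=345107, f(13)=-833162, f(14)=2011431, f(15)=-4856024, f(16)=11723479, f(17)=-28302982; answer -28302982
Step 3: R2 = -28302982; r = -4; remainder = value at the root: 8*(-4)^3 - 2*(-4)^2 + 4*(-4)^1 + 5 = (-512) + (-32) + (-16) + (5) = -555; answer -555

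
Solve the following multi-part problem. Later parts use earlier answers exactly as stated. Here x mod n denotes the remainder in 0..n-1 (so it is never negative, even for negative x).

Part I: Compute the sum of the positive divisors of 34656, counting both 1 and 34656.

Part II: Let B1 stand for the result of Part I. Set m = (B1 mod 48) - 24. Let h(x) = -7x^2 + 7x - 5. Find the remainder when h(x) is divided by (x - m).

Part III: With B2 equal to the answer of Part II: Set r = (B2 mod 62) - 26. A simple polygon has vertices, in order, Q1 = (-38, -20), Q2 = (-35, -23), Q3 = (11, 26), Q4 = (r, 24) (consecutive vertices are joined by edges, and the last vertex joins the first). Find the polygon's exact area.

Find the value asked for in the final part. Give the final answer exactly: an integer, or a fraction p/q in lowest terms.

1015/2

Part I: 34656 = 2^5 * 3 * 19^2; sigma = (1 + 2 + 4 + 8 + 16 + 32) * (1 + 3) * (1 + 19 + 361) = 63 * 4 * 381 = 96012; answer 96012
Part II: B1 = 96012; m = -12; remainder = value at the root: -7*(-12)^2 + 7*(-12)^1 - 5 = (-1008) + (-84) + (-5) = -1097; answer -1097
Part III: B2 = -1097; r = -7; cross terms: (-38*-23 - -35*-20)=174, (-35*26 - 11*-23)=-657, (11*24 - -7*26)=446, (-7*-20 - -38*24)=1052; twice the area = |1015| = 1015; area = 1015/2; answer 1015/2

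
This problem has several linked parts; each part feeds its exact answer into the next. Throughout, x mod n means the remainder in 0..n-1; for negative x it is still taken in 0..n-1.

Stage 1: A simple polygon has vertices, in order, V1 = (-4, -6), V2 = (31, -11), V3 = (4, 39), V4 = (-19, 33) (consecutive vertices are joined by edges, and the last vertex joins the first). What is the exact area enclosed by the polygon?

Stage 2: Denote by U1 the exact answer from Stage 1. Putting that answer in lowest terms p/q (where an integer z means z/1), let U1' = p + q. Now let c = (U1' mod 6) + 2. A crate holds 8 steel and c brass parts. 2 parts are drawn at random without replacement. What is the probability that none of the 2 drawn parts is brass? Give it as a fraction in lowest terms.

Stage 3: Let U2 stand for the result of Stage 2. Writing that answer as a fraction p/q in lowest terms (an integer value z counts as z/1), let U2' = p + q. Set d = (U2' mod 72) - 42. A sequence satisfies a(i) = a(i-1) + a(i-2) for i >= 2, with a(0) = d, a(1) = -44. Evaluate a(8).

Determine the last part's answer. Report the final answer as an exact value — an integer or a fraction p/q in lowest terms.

-1457

Stage 1: cross terms: (-4*-11 - 31*-6)=230, (31*39 - 4*-11)=1253, (4*33 - -19*39)=873, (-19*-6 - -4*33)=246; twice the area = |2602| = 2602; area = 1301; answer 1301
Stage 2: U1 = 1301; threaded value p + q = 1302; c = 2; total draws C(10,2) = 45; favorable C(8,2) = 28; P = 28/45; answer 28/45
Stage 3: U2 = 28/45; threaded value p + q = 73; d = -41; a(2) = 1*(-44) + 1*(-41) = -85; iterating: a(2)=-85, a(3)=-129, a(4)=-214, a(5)=-343, a(6)=-557, a(7)=-900, a(8)=-1457; answer -1457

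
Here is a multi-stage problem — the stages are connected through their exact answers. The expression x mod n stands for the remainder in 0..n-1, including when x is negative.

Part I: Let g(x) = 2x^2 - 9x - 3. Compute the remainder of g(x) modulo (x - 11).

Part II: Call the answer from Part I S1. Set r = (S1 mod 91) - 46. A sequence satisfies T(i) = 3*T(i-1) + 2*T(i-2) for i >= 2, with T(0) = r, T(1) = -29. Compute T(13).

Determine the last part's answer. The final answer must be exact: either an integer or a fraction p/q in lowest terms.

-98286581

Part I: remainder = value at the root: 2*(11)^2 - 9*(11)^1 - 3 = (242) + (-99) + (-3) = 140; answer 140
Part II: S1 = 140; r = 3; T(2) = 3*(-29) + 2*(3) = -81; iterating: T(2)=-81, T(3)=-301, T(4)=-1065, T(5)=-3797, T(6)=-13521, T(7)=-48157, T(8)=-171513, T(9)=-610853, T(10)=-2175585, T(11)=-7748461, T(12)=-27596553, T(13)=-98286581; answer -98286581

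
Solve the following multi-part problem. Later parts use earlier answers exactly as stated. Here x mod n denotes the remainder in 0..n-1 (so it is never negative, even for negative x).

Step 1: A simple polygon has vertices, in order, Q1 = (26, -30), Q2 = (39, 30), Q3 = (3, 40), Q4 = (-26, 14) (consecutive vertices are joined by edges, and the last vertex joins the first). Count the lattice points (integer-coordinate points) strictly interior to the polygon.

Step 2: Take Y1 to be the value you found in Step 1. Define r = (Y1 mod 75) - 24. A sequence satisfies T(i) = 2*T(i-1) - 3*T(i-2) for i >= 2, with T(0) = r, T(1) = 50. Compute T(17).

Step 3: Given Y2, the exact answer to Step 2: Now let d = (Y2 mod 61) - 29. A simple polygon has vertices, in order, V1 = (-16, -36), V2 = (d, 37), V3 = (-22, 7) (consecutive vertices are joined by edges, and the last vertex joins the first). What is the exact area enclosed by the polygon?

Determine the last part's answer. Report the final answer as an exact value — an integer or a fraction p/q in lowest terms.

Step 1: cross terms: (26*30 - 39*-30)=1950, (39*40 - 3*30)=1470, (3*14 - -26*40)=1082, (-26*-30 - 26*14)=416; twice the area = |4918| = 4918; area = 2459; boundary points = 1 + 2 + 1 + 4 = 8; strictly interior points = area - boundary/2 + 1 = 2456; answer 2456
Step 2: Y1 = 2456; r = 32; T(2) = 2*(50) - 3*(32) = 4; iterating: T(2)=4, T(3)=-142, T(4)=-296, T(5)=-166, T(6)=556, T(7)=1610, T(8)=1552, T(9)=-1726, T(10)=-8108, T(11)=-11038, T(12)=2248, T(13)=37610, T(14)=68476, T(15)=24122, T(16)=-157184, T(17)=-386734; answer -386734
Step 3: Y2 = -386734; d = -23; cross terms: (-16*37 - -23*-36)=-1420, (-23*7 - -22*37)=653, (-22*-36 - -16*7)=904; twice the area = |137| = 137; area = 137/2; answer 137/2

137/2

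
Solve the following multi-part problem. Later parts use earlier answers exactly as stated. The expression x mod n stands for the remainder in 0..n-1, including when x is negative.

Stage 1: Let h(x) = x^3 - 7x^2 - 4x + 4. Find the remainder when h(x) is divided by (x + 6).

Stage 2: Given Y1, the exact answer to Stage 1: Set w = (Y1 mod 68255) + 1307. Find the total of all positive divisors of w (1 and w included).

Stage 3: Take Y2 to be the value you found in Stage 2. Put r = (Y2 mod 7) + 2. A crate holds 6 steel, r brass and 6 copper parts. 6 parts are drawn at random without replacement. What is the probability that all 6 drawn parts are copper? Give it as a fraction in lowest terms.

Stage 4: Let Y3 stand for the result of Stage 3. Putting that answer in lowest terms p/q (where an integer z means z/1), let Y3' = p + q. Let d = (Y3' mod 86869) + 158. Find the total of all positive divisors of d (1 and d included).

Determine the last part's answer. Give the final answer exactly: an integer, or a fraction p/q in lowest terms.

51896

Stage 1: remainder = value at the root: 1*(-6)^3 - 7*(-6)^2 - 4*(-6)^1 + 4 = (-216) + (-252) + (24) + (4) = -440; answer -440
Stage 2: Y1 = -440; w = 69122; 69122 = 2 * 17 * 19 * 107; sigma = (1 + 2) * (1 + 17) * (1 + 19) * (1 + 107) = 3 * 18 * 20 * 108 = 116640; answer 116640
Stage 3: Y2 = 116640; r = 8; total draws C(20,6) = 38760; favorable C(6,6) = 1; P = 1/38760; answer 1/38760
Stage 4: Y3 = 1/38760; threaded value p + q = 38761; d = 38919; 38919 = 3 * 12973; sigma = (1 + 3) * (1 + 12973) = 4 * 12974 = 51896; answer 51896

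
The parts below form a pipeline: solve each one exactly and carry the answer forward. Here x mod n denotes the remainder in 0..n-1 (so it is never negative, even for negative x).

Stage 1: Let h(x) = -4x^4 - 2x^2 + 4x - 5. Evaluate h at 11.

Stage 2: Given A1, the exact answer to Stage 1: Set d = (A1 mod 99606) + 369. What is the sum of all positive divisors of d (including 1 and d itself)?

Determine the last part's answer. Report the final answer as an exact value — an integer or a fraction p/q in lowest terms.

110160

Stage 1: -4*(11)^4 - 2*(11)^2 + 4*(11)^1 - 5 = (-58564) + (-242) + (44) + (-5) = -58767; answer -58767
Stage 2: A1 = -58767; d = 41208; 41208 = 2^3 * 3 * 17 * 101; sigma = (1 + 2 + 4 + 8) * (1 + 3) * (1 + 17) * (1 + 101) = 15 * 4 * 18 * 102 = 110160; answer 110160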